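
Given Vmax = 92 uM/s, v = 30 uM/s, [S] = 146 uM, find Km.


Km = [S] * (Vmax - v) / v
Km = 146 * (92 - 30) / 30
Km = 301.7333 uM

301.7333 uM


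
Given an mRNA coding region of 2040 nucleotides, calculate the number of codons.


codons = nucleotides / 3
codons = 2040 / 3 = 680

680


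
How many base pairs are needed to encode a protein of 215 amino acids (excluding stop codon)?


Each amino acid = 1 codon = 3 bp
bp = 215 * 3 = 645 bp

645 bp


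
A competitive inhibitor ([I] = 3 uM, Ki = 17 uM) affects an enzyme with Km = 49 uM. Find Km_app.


Km_app = Km * (1 + [I]/Ki)
Km_app = 49 * (1 + 3/17)
Km_app = 57.6471 uM

57.6471 uM


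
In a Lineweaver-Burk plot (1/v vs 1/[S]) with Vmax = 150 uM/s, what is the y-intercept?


y-intercept = 1/Vmax
= 1/150
= 0.0067 s/uM

0.0067 s/uM


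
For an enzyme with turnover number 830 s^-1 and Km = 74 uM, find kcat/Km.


Catalytic efficiency = kcat / Km
= 830 / 74
= 11.2162 uM^-1*s^-1

11.2162 uM^-1*s^-1


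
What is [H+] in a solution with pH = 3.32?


[H+] = 10^(-pH)
[H+] = 10^(-3.32)
[H+] = 4.786e-04 M

4.786e-04 M


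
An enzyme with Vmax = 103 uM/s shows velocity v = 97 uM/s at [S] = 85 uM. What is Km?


Km = [S] * (Vmax - v) / v
Km = 85 * (103 - 97) / 97
Km = 5.2577 uM

5.2577 uM


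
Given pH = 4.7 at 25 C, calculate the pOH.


pOH = 14 - pH
pOH = 14 - 4.7
pOH = 9.3

9.3


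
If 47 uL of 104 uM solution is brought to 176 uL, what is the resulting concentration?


C2 = C1 * V1 / V2
C2 = 104 * 47 / 176
C2 = 27.7727 uM

27.7727 uM


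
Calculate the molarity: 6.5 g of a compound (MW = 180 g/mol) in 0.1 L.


C = (mass / MW) / volume
C = (6.5 / 180) / 0.1
C = 0.3611 M

0.3611 M


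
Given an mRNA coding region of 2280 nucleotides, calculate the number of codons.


codons = nucleotides / 3
codons = 2280 / 3 = 760

760


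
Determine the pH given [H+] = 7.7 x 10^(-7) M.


pH = -log10([H+])
pH = -log10(7.7 x 10^(-7))
pH = 6.1135

6.1135


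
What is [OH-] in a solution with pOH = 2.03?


[OH-] = 10^(-pOH)
[OH-] = 10^(-2.03)
[OH-] = 0.0093 M

0.0093 M


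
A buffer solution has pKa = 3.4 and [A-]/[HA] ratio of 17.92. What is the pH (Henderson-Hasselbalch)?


pH = pKa + log10([A-]/[HA])
pH = 3.4 + log10(17.92)
pH = 4.6533

4.6533


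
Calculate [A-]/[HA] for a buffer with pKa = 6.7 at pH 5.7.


[A-]/[HA] = 10^(pH - pKa)
= 10^(5.7 - 6.7)
= 0.1

0.1


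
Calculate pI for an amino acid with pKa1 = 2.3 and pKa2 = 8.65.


pI = (pKa1 + pKa2) / 2
pI = (2.3 + 8.65) / 2
pI = 5.475

5.475


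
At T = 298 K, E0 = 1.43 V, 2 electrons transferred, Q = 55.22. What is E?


E = E0 - (RT/nF) * ln(Q)
E = 1.43 - (8.314 * 298 / (2 * 96485)) * ln(55.22)
E = 1.3785 V

1.3785 V


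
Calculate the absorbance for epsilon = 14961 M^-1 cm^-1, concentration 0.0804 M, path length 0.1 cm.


A = epsilon * c * l
A = 14961 * 0.0804 * 0.1
A = 120.2864

120.2864


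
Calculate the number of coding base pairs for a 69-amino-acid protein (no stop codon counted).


Each amino acid = 1 codon = 3 bp
bp = 69 * 3 = 207 bp

207 bp


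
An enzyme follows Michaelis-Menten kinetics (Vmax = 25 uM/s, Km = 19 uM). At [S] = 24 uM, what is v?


v = Vmax * [S] / (Km + [S])
v = 25 * 24 / (19 + 24)
v = 13.9535 uM/s

13.9535 uM/s


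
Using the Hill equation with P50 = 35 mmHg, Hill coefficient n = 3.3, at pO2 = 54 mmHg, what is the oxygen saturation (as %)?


Y = pO2^n / (P50^n + pO2^n)
Y = 54^3.3 / (35^3.3 + 54^3.3)
Y = 80.71%

80.71%


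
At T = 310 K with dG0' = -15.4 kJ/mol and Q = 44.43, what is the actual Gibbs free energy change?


dG = dG0' + RT * ln(Q) / 1000
dG = -15.4 + 8.314 * 310 * ln(44.43) / 1000
dG = -5.6218 kJ/mol

-5.6218 kJ/mol


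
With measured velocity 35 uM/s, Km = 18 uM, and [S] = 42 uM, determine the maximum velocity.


Vmax = v * (Km + [S]) / [S]
Vmax = 35 * (18 + 42) / 42
Vmax = 50.0 uM/s

50.0 uM/s


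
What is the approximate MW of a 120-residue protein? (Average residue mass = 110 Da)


MW = n_residues * 110 Da
MW = 120 * 110
MW = 13200 Da

13200 Da


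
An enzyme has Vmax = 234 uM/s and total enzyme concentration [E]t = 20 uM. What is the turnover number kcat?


kcat = Vmax / [E]t
kcat = 234 / 20
kcat = 11.7 s^-1

11.7 s^-1


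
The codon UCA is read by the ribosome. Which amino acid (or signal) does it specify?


Standard genetic code lookup.
Codon UCA -> Ser

Ser


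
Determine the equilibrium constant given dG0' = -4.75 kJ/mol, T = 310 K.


Keq = exp(-dG0 * 1000 / (R * T))
Keq = exp(-(-4.75) * 1000 / (8.314 * 310))
Keq = 6.3154

6.3154


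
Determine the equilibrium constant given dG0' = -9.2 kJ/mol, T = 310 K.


Keq = exp(-dG0 * 1000 / (R * T))
Keq = exp(-(-9.2) * 1000 / (8.314 * 310))
Keq = 35.5014

35.5014


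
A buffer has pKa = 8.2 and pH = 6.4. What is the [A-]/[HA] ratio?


[A-]/[HA] = 10^(pH - pKa)
= 10^(6.4 - 8.2)
= 0.0158

0.0158


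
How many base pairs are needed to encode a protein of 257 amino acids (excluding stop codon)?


Each amino acid = 1 codon = 3 bp
bp = 257 * 3 = 771 bp

771 bp


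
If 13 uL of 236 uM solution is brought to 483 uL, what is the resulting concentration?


C2 = C1 * V1 / V2
C2 = 236 * 13 / 483
C2 = 6.352 uM

6.352 uM


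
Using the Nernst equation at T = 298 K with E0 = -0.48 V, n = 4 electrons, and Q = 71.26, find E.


E = E0 - (RT/nF) * ln(Q)
E = -0.48 - (8.314 * 298 / (4 * 96485)) * ln(71.26)
E = -0.5074 V

-0.5074 V


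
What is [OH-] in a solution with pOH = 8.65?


[OH-] = 10^(-pOH)
[OH-] = 10^(-8.65)
[OH-] = 2.239e-09 M

2.239e-09 M


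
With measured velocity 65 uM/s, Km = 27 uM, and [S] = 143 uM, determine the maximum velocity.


Vmax = v * (Km + [S]) / [S]
Vmax = 65 * (27 + 143) / 143
Vmax = 77.2727 uM/s

77.2727 uM/s


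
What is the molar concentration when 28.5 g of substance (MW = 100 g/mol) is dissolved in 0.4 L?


C = (mass / MW) / volume
C = (28.5 / 100) / 0.4
C = 0.7125 M

0.7125 M


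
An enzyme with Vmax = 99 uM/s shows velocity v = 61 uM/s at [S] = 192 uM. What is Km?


Km = [S] * (Vmax - v) / v
Km = 192 * (99 - 61) / 61
Km = 119.6066 uM

119.6066 uM


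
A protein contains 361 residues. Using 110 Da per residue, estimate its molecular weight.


MW = n_residues * 110 Da
MW = 361 * 110
MW = 39710 Da

39710 Da


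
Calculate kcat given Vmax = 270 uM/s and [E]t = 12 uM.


kcat = Vmax / [E]t
kcat = 270 / 12
kcat = 22.5 s^-1

22.5 s^-1


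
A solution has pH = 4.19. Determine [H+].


[H+] = 10^(-pH)
[H+] = 10^(-4.19)
[H+] = 6.457e-05 M

6.457e-05 M


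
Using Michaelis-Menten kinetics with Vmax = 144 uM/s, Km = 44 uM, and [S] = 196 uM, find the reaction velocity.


v = Vmax * [S] / (Km + [S])
v = 144 * 196 / (44 + 196)
v = 117.6 uM/s

117.6 uM/s


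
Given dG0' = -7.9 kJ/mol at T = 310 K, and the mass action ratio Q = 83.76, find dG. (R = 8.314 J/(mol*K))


dG = dG0' + RT * ln(Q) / 1000
dG = -7.9 + 8.314 * 310 * ln(83.76) / 1000
dG = 3.5123 kJ/mol

3.5123 kJ/mol


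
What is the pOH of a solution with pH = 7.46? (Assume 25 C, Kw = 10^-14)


pOH = 14 - pH
pOH = 14 - 7.46
pOH = 6.54

6.54


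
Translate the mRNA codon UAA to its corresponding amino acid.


Standard genetic code lookup.
Codon UAA -> Stop

Stop


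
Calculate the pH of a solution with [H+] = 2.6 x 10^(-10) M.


pH = -log10([H+])
pH = -log10(2.6 x 10^(-10))
pH = 9.585

9.585


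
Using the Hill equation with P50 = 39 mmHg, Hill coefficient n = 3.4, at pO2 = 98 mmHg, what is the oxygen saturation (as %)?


Y = pO2^n / (P50^n + pO2^n)
Y = 98^3.4 / (39^3.4 + 98^3.4)
Y = 95.82%

95.82%


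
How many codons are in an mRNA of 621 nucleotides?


codons = nucleotides / 3
codons = 621 / 3 = 207

207


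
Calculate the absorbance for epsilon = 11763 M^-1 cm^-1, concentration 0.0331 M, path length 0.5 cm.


A = epsilon * c * l
A = 11763 * 0.0331 * 0.5
A = 194.6776

194.6776


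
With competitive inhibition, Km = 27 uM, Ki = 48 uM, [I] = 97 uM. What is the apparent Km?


Km_app = Km * (1 + [I]/Ki)
Km_app = 27 * (1 + 97/48)
Km_app = 81.5625 uM

81.5625 uM


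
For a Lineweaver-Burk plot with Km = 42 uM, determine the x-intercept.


x-intercept = -1/Km
= -1/42
= -0.0238 1/uM

-0.0238 1/uM


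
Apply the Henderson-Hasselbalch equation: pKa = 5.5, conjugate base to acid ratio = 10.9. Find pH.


pH = pKa + log10([A-]/[HA])
pH = 5.5 + log10(10.9)
pH = 6.5374

6.5374


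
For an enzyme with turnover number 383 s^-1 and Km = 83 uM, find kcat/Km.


Catalytic efficiency = kcat / Km
= 383 / 83
= 4.6145 uM^-1*s^-1

4.6145 uM^-1*s^-1


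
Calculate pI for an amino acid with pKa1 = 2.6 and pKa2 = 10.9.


pI = (pKa1 + pKa2) / 2
pI = (2.6 + 10.9) / 2
pI = 6.75

6.75


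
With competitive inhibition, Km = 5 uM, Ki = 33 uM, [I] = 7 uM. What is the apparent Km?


Km_app = Km * (1 + [I]/Ki)
Km_app = 5 * (1 + 7/33)
Km_app = 6.0606 uM

6.0606 uM


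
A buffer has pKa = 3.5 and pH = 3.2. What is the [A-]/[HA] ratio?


[A-]/[HA] = 10^(pH - pKa)
= 10^(3.2 - 3.5)
= 0.5012

0.5012


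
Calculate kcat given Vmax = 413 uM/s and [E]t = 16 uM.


kcat = Vmax / [E]t
kcat = 413 / 16
kcat = 25.8125 s^-1

25.8125 s^-1


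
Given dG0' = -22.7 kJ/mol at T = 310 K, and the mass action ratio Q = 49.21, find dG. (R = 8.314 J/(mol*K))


dG = dG0' + RT * ln(Q) / 1000
dG = -22.7 + 8.314 * 310 * ln(49.21) / 1000
dG = -12.6584 kJ/mol

-12.6584 kJ/mol


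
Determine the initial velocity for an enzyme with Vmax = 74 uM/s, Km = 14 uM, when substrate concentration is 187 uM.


v = Vmax * [S] / (Km + [S])
v = 74 * 187 / (14 + 187)
v = 68.8458 uM/s

68.8458 uM/s


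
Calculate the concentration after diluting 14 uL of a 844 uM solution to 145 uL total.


C2 = C1 * V1 / V2
C2 = 844 * 14 / 145
C2 = 81.4897 uM

81.4897 uM


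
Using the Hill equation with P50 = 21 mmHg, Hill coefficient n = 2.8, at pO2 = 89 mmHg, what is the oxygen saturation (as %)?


Y = pO2^n / (P50^n + pO2^n)
Y = 89^2.8 / (21^2.8 + 89^2.8)
Y = 98.28%

98.28%


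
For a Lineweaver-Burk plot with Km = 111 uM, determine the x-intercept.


x-intercept = -1/Km
= -1/111
= -0.009 1/uM

-0.009 1/uM


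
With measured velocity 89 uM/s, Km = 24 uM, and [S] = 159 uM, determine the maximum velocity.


Vmax = v * (Km + [S]) / [S]
Vmax = 89 * (24 + 159) / 159
Vmax = 102.434 uM/s

102.434 uM/s


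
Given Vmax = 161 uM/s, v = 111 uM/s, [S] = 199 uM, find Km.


Km = [S] * (Vmax - v) / v
Km = 199 * (161 - 111) / 111
Km = 89.6396 uM

89.6396 uM


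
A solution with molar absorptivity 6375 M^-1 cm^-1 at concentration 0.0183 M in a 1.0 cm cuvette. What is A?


A = epsilon * c * l
A = 6375 * 0.0183 * 1.0
A = 116.6625

116.6625


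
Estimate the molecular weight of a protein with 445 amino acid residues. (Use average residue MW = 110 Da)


MW = n_residues * 110 Da
MW = 445 * 110
MW = 48950 Da

48950 Da


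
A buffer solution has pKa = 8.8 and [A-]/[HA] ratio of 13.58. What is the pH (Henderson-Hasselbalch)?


pH = pKa + log10([A-]/[HA])
pH = 8.8 + log10(13.58)
pH = 9.9329

9.9329


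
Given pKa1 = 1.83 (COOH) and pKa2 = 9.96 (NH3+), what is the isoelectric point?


pI = (pKa1 + pKa2) / 2
pI = (1.83 + 9.96) / 2
pI = 5.895

5.895


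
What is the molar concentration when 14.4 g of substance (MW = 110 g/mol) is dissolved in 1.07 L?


C = (mass / MW) / volume
C = (14.4 / 110) / 1.07
C = 0.1223 M

0.1223 M


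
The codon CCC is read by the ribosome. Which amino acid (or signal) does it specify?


Standard genetic code lookup.
Codon CCC -> Pro

Pro


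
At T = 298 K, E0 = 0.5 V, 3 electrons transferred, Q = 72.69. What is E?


E = E0 - (RT/nF) * ln(Q)
E = 0.5 - (8.314 * 298 / (3 * 96485)) * ln(72.69)
E = 0.4633 V

0.4633 V


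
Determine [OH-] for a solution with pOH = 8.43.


[OH-] = 10^(-pOH)
[OH-] = 10^(-8.43)
[OH-] = 3.715e-09 M

3.715e-09 M


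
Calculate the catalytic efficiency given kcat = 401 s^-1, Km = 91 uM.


Catalytic efficiency = kcat / Km
= 401 / 91
= 4.4066 uM^-1*s^-1

4.4066 uM^-1*s^-1


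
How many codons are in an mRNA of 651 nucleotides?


codons = nucleotides / 3
codons = 651 / 3 = 217

217


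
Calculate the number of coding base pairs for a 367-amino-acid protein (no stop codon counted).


Each amino acid = 1 codon = 3 bp
bp = 367 * 3 = 1101 bp

1101 bp


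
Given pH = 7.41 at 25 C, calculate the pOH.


pOH = 14 - pH
pOH = 14 - 7.41
pOH = 6.59

6.59


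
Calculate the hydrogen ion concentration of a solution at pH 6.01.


[H+] = 10^(-pH)
[H+] = 10^(-6.01)
[H+] = 9.772e-07 M

9.772e-07 M


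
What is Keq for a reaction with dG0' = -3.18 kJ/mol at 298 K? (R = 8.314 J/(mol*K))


Keq = exp(-dG0 * 1000 / (R * T))
Keq = exp(-(-3.18) * 1000 / (8.314 * 298))
Keq = 3.6093

3.6093


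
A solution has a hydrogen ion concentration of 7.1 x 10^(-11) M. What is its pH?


pH = -log10([H+])
pH = -log10(7.1 x 10^(-11))
pH = 10.1487

10.1487


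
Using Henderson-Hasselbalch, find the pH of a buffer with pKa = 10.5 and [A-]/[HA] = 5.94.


pH = pKa + log10([A-]/[HA])
pH = 10.5 + log10(5.94)
pH = 11.2738

11.2738


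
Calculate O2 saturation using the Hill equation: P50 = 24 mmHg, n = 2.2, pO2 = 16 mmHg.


Y = pO2^n / (P50^n + pO2^n)
Y = 16^2.2 / (24^2.2 + 16^2.2)
Y = 29.07%

29.07%


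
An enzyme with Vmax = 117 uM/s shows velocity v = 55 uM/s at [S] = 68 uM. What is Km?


Km = [S] * (Vmax - v) / v
Km = 68 * (117 - 55) / 55
Km = 76.6545 uM

76.6545 uM


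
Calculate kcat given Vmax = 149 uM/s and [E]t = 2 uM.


kcat = Vmax / [E]t
kcat = 149 / 2
kcat = 74.5 s^-1

74.5 s^-1


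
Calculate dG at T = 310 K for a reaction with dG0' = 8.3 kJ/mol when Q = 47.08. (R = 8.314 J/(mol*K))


dG = dG0' + RT * ln(Q) / 1000
dG = 8.3 + 8.314 * 310 * ln(47.08) / 1000
dG = 18.2275 kJ/mol

18.2275 kJ/mol


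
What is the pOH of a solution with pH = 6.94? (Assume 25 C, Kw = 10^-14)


pOH = 14 - pH
pOH = 14 - 6.94
pOH = 7.06

7.06


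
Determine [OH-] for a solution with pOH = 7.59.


[OH-] = 10^(-pOH)
[OH-] = 10^(-7.59)
[OH-] = 2.570e-08 M

2.570e-08 M


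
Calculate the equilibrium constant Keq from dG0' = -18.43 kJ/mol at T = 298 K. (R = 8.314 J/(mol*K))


Keq = exp(-dG0 * 1000 / (R * T))
Keq = exp(-(-18.43) * 1000 / (8.314 * 298))
Keq = 1700.5965

1700.5965


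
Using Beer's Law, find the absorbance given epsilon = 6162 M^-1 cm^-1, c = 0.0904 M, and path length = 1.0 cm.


A = epsilon * c * l
A = 6162 * 0.0904 * 1.0
A = 557.0448

557.0448


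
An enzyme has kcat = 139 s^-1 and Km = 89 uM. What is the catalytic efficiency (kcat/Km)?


Catalytic efficiency = kcat / Km
= 139 / 89
= 1.5618 uM^-1*s^-1

1.5618 uM^-1*s^-1


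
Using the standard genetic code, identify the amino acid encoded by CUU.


Standard genetic code lookup.
Codon CUU -> Leu

Leu


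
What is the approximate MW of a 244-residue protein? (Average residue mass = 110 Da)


MW = n_residues * 110 Da
MW = 244 * 110
MW = 26840 Da

26840 Da


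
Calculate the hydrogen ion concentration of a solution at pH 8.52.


[H+] = 10^(-pH)
[H+] = 10^(-8.52)
[H+] = 3.020e-09 M

3.020e-09 M


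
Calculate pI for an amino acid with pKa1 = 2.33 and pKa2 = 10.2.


pI = (pKa1 + pKa2) / 2
pI = (2.33 + 10.2) / 2
pI = 6.265

6.265


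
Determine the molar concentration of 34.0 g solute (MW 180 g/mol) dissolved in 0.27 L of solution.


C = (mass / MW) / volume
C = (34.0 / 180) / 0.27
C = 0.6996 M

0.6996 M


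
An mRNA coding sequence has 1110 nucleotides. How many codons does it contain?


codons = nucleotides / 3
codons = 1110 / 3 = 370

370


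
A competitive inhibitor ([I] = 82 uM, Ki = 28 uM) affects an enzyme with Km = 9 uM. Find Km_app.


Km_app = Km * (1 + [I]/Ki)
Km_app = 9 * (1 + 82/28)
Km_app = 35.3571 uM

35.3571 uM


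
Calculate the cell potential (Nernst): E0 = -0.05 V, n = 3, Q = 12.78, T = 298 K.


E = E0 - (RT/nF) * ln(Q)
E = -0.05 - (8.314 * 298 / (3 * 96485)) * ln(12.78)
E = -0.0718 V

-0.0718 V


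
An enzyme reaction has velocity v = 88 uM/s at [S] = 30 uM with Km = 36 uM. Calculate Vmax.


Vmax = v * (Km + [S]) / [S]
Vmax = 88 * (36 + 30) / 30
Vmax = 193.6 uM/s

193.6 uM/s


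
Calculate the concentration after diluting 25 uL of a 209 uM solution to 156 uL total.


C2 = C1 * V1 / V2
C2 = 209 * 25 / 156
C2 = 33.4936 uM

33.4936 uM


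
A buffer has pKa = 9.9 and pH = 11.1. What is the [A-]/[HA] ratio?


[A-]/[HA] = 10^(pH - pKa)
= 10^(11.1 - 9.9)
= 15.8489

15.8489


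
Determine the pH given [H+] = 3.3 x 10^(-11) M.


pH = -log10([H+])
pH = -log10(3.3 x 10^(-11))
pH = 10.4815

10.4815


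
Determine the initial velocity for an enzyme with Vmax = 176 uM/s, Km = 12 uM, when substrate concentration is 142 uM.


v = Vmax * [S] / (Km + [S])
v = 176 * 142 / (12 + 142)
v = 162.2857 uM/s

162.2857 uM/s


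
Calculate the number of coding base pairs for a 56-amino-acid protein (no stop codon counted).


Each amino acid = 1 codon = 3 bp
bp = 56 * 3 = 168 bp

168 bp


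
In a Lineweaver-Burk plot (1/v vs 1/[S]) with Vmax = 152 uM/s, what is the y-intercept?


y-intercept = 1/Vmax
= 1/152
= 0.0066 s/uM

0.0066 s/uM


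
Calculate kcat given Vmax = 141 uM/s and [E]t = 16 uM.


kcat = Vmax / [E]t
kcat = 141 / 16
kcat = 8.8125 s^-1

8.8125 s^-1


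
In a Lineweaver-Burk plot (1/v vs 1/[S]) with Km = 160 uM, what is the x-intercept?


x-intercept = -1/Km
= -1/160
= -0.0063 1/uM

-0.0063 1/uM


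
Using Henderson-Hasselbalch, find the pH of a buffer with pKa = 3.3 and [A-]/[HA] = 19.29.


pH = pKa + log10([A-]/[HA])
pH = 3.3 + log10(19.29)
pH = 4.5853

4.5853


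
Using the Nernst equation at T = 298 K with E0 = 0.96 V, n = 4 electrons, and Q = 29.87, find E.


E = E0 - (RT/nF) * ln(Q)
E = 0.96 - (8.314 * 298 / (4 * 96485)) * ln(29.87)
E = 0.9382 V

0.9382 V


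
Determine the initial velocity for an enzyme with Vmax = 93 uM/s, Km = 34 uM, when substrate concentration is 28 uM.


v = Vmax * [S] / (Km + [S])
v = 93 * 28 / (34 + 28)
v = 42.0 uM/s

42.0 uM/s


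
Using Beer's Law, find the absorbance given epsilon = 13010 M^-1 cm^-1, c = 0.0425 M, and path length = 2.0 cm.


A = epsilon * c * l
A = 13010 * 0.0425 * 2.0
A = 1105.85

1105.85


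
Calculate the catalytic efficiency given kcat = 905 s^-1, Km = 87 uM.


Catalytic efficiency = kcat / Km
= 905 / 87
= 10.4023 uM^-1*s^-1

10.4023 uM^-1*s^-1


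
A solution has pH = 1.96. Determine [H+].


[H+] = 10^(-pH)
[H+] = 10^(-1.96)
[H+] = 0.011 M

0.011 M


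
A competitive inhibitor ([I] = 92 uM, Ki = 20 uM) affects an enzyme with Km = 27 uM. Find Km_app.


Km_app = Km * (1 + [I]/Ki)
Km_app = 27 * (1 + 92/20)
Km_app = 151.2 uM

151.2 uM


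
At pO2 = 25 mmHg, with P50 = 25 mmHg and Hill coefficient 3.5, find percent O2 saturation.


Y = pO2^n / (P50^n + pO2^n)
Y = 25^3.5 / (25^3.5 + 25^3.5)
Y = 50.0%

50.0%


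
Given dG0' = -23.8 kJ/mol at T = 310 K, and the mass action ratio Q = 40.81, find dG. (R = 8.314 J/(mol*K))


dG = dG0' + RT * ln(Q) / 1000
dG = -23.8 + 8.314 * 310 * ln(40.81) / 1000
dG = -14.2408 kJ/mol

-14.2408 kJ/mol


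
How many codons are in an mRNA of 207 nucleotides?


codons = nucleotides / 3
codons = 207 / 3 = 69

69


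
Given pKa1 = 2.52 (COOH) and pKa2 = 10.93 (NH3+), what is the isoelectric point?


pI = (pKa1 + pKa2) / 2
pI = (2.52 + 10.93) / 2
pI = 6.725

6.725


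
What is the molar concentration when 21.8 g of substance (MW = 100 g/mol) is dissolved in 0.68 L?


C = (mass / MW) / volume
C = (21.8 / 100) / 0.68
C = 0.3206 M

0.3206 M


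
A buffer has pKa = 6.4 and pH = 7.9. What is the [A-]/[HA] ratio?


[A-]/[HA] = 10^(pH - pKa)
= 10^(7.9 - 6.4)
= 31.6228

31.6228


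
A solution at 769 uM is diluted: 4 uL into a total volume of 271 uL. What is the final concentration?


C2 = C1 * V1 / V2
C2 = 769 * 4 / 271
C2 = 11.3506 uM

11.3506 uM


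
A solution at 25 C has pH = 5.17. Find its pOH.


pOH = 14 - pH
pOH = 14 - 5.17
pOH = 8.83

8.83


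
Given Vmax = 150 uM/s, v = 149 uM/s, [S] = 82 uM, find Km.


Km = [S] * (Vmax - v) / v
Km = 82 * (150 - 149) / 149
Km = 0.5503 uM

0.5503 uM


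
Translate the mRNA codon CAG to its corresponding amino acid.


Standard genetic code lookup.
Codon CAG -> Gln

Gln


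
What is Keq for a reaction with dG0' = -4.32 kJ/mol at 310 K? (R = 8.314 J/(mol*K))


Keq = exp(-dG0 * 1000 / (R * T))
Keq = exp(-(-4.32) * 1000 / (8.314 * 310))
Keq = 5.3449

5.3449


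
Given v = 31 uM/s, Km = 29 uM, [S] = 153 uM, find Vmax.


Vmax = v * (Km + [S]) / [S]
Vmax = 31 * (29 + 153) / 153
Vmax = 36.8758 uM/s

36.8758 uM/s


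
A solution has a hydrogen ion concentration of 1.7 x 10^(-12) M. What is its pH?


pH = -log10([H+])
pH = -log10(1.7 x 10^(-12))
pH = 11.7696

11.7696


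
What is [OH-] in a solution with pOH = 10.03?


[OH-] = 10^(-pOH)
[OH-] = 10^(-10.03)
[OH-] = 9.333e-11 M

9.333e-11 M


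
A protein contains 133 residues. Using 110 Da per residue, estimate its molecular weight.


MW = n_residues * 110 Da
MW = 133 * 110
MW = 14630 Da

14630 Da


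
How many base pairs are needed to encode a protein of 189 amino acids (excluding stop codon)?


Each amino acid = 1 codon = 3 bp
bp = 189 * 3 = 567 bp

567 bp


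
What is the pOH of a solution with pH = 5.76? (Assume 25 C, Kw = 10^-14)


pOH = 14 - pH
pOH = 14 - 5.76
pOH = 8.24

8.24


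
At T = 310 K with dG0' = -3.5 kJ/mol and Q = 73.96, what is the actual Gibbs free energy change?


dG = dG0' + RT * ln(Q) / 1000
dG = -3.5 + 8.314 * 310 * ln(73.96) / 1000
dG = 7.5916 kJ/mol

7.5916 kJ/mol


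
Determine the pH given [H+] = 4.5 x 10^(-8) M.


pH = -log10([H+])
pH = -log10(4.5 x 10^(-8))
pH = 7.3468

7.3468


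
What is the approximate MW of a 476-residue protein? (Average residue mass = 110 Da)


MW = n_residues * 110 Da
MW = 476 * 110
MW = 52360 Da

52360 Da


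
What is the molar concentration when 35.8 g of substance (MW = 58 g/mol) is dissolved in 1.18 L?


C = (mass / MW) / volume
C = (35.8 / 58) / 1.18
C = 0.5231 M

0.5231 M


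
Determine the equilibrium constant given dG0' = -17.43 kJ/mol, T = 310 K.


Keq = exp(-dG0 * 1000 / (R * T))
Keq = exp(-(-17.43) * 1000 / (8.314 * 310))
Keq = 865.0492

865.0492


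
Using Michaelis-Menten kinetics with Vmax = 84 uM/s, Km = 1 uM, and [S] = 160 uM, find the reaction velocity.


v = Vmax * [S] / (Km + [S])
v = 84 * 160 / (1 + 160)
v = 83.4783 uM/s

83.4783 uM/s


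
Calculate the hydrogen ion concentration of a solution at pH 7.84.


[H+] = 10^(-pH)
[H+] = 10^(-7.84)
[H+] = 1.445e-08 M

1.445e-08 M


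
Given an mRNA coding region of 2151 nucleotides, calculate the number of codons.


codons = nucleotides / 3
codons = 2151 / 3 = 717

717


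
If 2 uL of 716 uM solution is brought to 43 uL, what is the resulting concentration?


C2 = C1 * V1 / V2
C2 = 716 * 2 / 43
C2 = 33.3023 uM

33.3023 uM


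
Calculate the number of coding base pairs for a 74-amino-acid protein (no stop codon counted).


Each amino acid = 1 codon = 3 bp
bp = 74 * 3 = 222 bp

222 bp


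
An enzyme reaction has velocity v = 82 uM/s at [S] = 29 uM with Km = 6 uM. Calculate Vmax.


Vmax = v * (Km + [S]) / [S]
Vmax = 82 * (6 + 29) / 29
Vmax = 98.9655 uM/s

98.9655 uM/s


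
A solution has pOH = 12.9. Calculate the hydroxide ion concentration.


[OH-] = 10^(-pOH)
[OH-] = 10^(-12.9)
[OH-] = 1.259e-13 M

1.259e-13 M


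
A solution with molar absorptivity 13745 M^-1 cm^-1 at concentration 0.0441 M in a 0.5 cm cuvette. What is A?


A = epsilon * c * l
A = 13745 * 0.0441 * 0.5
A = 303.0772

303.0772


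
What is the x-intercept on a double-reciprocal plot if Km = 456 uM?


x-intercept = -1/Km
= -1/456
= -0.0022 1/uM

-0.0022 1/uM


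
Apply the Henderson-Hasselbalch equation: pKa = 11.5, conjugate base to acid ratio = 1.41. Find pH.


pH = pKa + log10([A-]/[HA])
pH = 11.5 + log10(1.41)
pH = 11.6492

11.6492


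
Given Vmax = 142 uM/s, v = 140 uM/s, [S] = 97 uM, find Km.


Km = [S] * (Vmax - v) / v
Km = 97 * (142 - 140) / 140
Km = 1.3857 uM

1.3857 uM


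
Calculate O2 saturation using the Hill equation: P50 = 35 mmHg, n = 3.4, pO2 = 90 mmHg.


Y = pO2^n / (P50^n + pO2^n)
Y = 90^3.4 / (35^3.4 + 90^3.4)
Y = 96.13%

96.13%


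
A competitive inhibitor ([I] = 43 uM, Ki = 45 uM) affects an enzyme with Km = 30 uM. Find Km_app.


Km_app = Km * (1 + [I]/Ki)
Km_app = 30 * (1 + 43/45)
Km_app = 58.6667 uM

58.6667 uM


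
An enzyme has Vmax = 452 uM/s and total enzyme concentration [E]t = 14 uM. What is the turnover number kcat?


kcat = Vmax / [E]t
kcat = 452 / 14
kcat = 32.2857 s^-1

32.2857 s^-1


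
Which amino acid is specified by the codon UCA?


Standard genetic code lookup.
Codon UCA -> Ser

Ser


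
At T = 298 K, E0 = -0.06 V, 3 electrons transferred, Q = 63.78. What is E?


E = E0 - (RT/nF) * ln(Q)
E = -0.06 - (8.314 * 298 / (3 * 96485)) * ln(63.78)
E = -0.0956 V

-0.0956 V


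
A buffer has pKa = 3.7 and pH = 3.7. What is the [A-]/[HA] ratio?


[A-]/[HA] = 10^(pH - pKa)
= 10^(3.7 - 3.7)
= 1.0

1.0


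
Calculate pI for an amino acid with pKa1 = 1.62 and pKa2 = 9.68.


pI = (pKa1 + pKa2) / 2
pI = (1.62 + 9.68) / 2
pI = 5.65

5.65


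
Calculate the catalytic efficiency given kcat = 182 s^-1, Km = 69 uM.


Catalytic efficiency = kcat / Km
= 182 / 69
= 2.6377 uM^-1*s^-1

2.6377 uM^-1*s^-1


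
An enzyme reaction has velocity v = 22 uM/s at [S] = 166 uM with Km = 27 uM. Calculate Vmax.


Vmax = v * (Km + [S]) / [S]
Vmax = 22 * (27 + 166) / 166
Vmax = 25.5783 uM/s

25.5783 uM/s


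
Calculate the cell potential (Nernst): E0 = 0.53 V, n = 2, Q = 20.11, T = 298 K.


E = E0 - (RT/nF) * ln(Q)
E = 0.53 - (8.314 * 298 / (2 * 96485)) * ln(20.11)
E = 0.4915 V

0.4915 V


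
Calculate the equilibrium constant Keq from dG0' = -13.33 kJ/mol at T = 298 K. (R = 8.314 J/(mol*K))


Keq = exp(-dG0 * 1000 / (R * T))
Keq = exp(-(-13.33) * 1000 / (8.314 * 298))
Keq = 217.0803

217.0803


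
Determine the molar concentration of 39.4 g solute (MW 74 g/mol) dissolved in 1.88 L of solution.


C = (mass / MW) / volume
C = (39.4 / 74) / 1.88
C = 0.2832 M

0.2832 M


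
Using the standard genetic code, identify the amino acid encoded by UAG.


Standard genetic code lookup.
Codon UAG -> Stop

Stop


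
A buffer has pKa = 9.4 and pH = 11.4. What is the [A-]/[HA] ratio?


[A-]/[HA] = 10^(pH - pKa)
= 10^(11.4 - 9.4)
= 100.0

100.0


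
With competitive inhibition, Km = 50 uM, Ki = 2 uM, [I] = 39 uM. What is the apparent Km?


Km_app = Km * (1 + [I]/Ki)
Km_app = 50 * (1 + 39/2)
Km_app = 1025.0 uM

1025.0 uM


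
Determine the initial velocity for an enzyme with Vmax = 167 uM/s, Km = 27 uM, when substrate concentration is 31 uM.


v = Vmax * [S] / (Km + [S])
v = 167 * 31 / (27 + 31)
v = 89.2586 uM/s

89.2586 uM/s


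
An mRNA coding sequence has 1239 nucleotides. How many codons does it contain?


codons = nucleotides / 3
codons = 1239 / 3 = 413

413


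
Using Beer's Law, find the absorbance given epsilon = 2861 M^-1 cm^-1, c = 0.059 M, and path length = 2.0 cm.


A = epsilon * c * l
A = 2861 * 0.059 * 2.0
A = 337.598

337.598


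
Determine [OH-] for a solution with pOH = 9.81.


[OH-] = 10^(-pOH)
[OH-] = 10^(-9.81)
[OH-] = 1.549e-10 M

1.549e-10 M


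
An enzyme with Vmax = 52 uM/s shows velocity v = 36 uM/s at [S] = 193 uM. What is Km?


Km = [S] * (Vmax - v) / v
Km = 193 * (52 - 36) / 36
Km = 85.7778 uM

85.7778 uM


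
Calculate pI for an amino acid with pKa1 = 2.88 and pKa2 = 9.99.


pI = (pKa1 + pKa2) / 2
pI = (2.88 + 9.99) / 2
pI = 6.435

6.435


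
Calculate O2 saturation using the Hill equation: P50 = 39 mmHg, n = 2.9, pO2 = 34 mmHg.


Y = pO2^n / (P50^n + pO2^n)
Y = 34^2.9 / (39^2.9 + 34^2.9)
Y = 40.18%

40.18%


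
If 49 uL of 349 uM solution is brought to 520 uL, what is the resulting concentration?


C2 = C1 * V1 / V2
C2 = 349 * 49 / 520
C2 = 32.8865 uM

32.8865 uM


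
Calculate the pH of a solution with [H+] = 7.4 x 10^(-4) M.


pH = -log10([H+])
pH = -log10(7.4 x 10^(-4))
pH = 3.1308

3.1308


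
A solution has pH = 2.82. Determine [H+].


[H+] = 10^(-pH)
[H+] = 10^(-2.82)
[H+] = 0.0015 M

0.0015 M


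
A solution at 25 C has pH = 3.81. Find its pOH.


pOH = 14 - pH
pOH = 14 - 3.81
pOH = 10.19

10.19


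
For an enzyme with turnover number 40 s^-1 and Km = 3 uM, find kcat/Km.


Catalytic efficiency = kcat / Km
= 40 / 3
= 13.3333 uM^-1*s^-1

13.3333 uM^-1*s^-1


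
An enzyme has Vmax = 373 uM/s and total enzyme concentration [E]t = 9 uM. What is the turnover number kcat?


kcat = Vmax / [E]t
kcat = 373 / 9
kcat = 41.4444 s^-1

41.4444 s^-1


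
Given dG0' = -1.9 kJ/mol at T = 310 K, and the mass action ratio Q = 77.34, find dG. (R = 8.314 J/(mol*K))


dG = dG0' + RT * ln(Q) / 1000
dG = -1.9 + 8.314 * 310 * ln(77.34) / 1000
dG = 9.3068 kJ/mol

9.3068 kJ/mol


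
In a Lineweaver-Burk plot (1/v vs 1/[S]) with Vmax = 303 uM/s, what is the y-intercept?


y-intercept = 1/Vmax
= 1/303
= 0.0033 s/uM

0.0033 s/uM


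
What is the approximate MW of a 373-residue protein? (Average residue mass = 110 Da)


MW = n_residues * 110 Da
MW = 373 * 110
MW = 41030 Da

41030 Da


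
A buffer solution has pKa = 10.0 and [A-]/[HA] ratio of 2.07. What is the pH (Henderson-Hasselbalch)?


pH = pKa + log10([A-]/[HA])
pH = 10.0 + log10(2.07)
pH = 10.316

10.316


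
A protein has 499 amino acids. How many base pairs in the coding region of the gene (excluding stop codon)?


Each amino acid = 1 codon = 3 bp
bp = 499 * 3 = 1497 bp

1497 bp


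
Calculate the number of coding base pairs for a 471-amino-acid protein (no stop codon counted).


Each amino acid = 1 codon = 3 bp
bp = 471 * 3 = 1413 bp

1413 bp


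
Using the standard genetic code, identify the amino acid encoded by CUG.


Standard genetic code lookup.
Codon CUG -> Leu

Leu


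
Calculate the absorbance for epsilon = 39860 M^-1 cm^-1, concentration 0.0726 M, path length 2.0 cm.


A = epsilon * c * l
A = 39860 * 0.0726 * 2.0
A = 5787.672

5787.672


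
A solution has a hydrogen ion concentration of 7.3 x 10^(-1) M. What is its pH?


pH = -log10([H+])
pH = -log10(7.3 x 10^(-1))
pH = 0.1367

0.1367


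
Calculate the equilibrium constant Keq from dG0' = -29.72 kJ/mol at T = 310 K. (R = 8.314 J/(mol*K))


Keq = exp(-dG0 * 1000 / (R * T))
Keq = exp(-(-29.72) * 1000 / (8.314 * 310))
Keq = 101851.2477

101851.2477


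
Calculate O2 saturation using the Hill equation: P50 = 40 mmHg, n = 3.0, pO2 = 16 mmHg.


Y = pO2^n / (P50^n + pO2^n)
Y = 16^3.0 / (40^3.0 + 16^3.0)
Y = 6.02%

6.02%


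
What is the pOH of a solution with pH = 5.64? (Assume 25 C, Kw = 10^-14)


pOH = 14 - pH
pOH = 14 - 5.64
pOH = 8.36

8.36


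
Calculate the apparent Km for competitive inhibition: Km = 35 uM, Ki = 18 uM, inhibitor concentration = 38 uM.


Km_app = Km * (1 + [I]/Ki)
Km_app = 35 * (1 + 38/18)
Km_app = 108.8889 uM

108.8889 uM


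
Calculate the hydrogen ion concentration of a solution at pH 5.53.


[H+] = 10^(-pH)
[H+] = 10^(-5.53)
[H+] = 2.951e-06 M

2.951e-06 M


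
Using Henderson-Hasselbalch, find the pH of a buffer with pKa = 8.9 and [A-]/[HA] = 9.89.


pH = pKa + log10([A-]/[HA])
pH = 8.9 + log10(9.89)
pH = 9.8952

9.8952


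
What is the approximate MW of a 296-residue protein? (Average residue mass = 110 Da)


MW = n_residues * 110 Da
MW = 296 * 110
MW = 32560 Da

32560 Da


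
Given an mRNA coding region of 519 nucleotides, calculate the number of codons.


codons = nucleotides / 3
codons = 519 / 3 = 173

173


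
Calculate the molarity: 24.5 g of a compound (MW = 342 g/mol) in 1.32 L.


C = (mass / MW) / volume
C = (24.5 / 342) / 1.32
C = 0.0543 M

0.0543 M


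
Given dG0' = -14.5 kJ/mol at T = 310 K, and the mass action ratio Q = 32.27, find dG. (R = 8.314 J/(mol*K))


dG = dG0' + RT * ln(Q) / 1000
dG = -14.5 + 8.314 * 310 * ln(32.27) / 1000
dG = -5.546 kJ/mol

-5.546 kJ/mol


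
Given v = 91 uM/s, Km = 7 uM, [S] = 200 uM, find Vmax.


Vmax = v * (Km + [S]) / [S]
Vmax = 91 * (7 + 200) / 200
Vmax = 94.185 uM/s

94.185 uM/s


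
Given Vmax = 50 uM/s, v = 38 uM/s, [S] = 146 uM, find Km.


Km = [S] * (Vmax - v) / v
Km = 146 * (50 - 38) / 38
Km = 46.1053 uM

46.1053 uM


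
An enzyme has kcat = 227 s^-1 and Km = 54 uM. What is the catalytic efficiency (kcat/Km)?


Catalytic efficiency = kcat / Km
= 227 / 54
= 4.2037 uM^-1*s^-1

4.2037 uM^-1*s^-1


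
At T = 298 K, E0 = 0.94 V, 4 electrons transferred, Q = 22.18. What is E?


E = E0 - (RT/nF) * ln(Q)
E = 0.94 - (8.314 * 298 / (4 * 96485)) * ln(22.18)
E = 0.9201 V

0.9201 V


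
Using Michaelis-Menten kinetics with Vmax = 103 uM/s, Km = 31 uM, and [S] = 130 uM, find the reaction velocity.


v = Vmax * [S] / (Km + [S])
v = 103 * 130 / (31 + 130)
v = 83.1677 uM/s

83.1677 uM/s


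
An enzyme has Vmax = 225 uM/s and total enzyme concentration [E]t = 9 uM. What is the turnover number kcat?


kcat = Vmax / [E]t
kcat = 225 / 9
kcat = 25.0 s^-1

25.0 s^-1


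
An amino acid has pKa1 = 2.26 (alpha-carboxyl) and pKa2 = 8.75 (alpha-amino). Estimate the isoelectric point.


pI = (pKa1 + pKa2) / 2
pI = (2.26 + 8.75) / 2
pI = 5.505

5.505


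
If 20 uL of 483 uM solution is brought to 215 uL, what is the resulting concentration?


C2 = C1 * V1 / V2
C2 = 483 * 20 / 215
C2 = 44.9302 uM

44.9302 uM


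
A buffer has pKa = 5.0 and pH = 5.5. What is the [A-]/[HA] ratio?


[A-]/[HA] = 10^(pH - pKa)
= 10^(5.5 - 5.0)
= 3.1623

3.1623


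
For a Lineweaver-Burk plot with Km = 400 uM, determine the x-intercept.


x-intercept = -1/Km
= -1/400
= -0.0025 1/uM

-0.0025 1/uM


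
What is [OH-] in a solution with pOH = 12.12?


[OH-] = 10^(-pOH)
[OH-] = 10^(-12.12)
[OH-] = 7.586e-13 M

7.586e-13 M


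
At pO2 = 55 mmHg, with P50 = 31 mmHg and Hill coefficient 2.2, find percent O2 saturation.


Y = pO2^n / (P50^n + pO2^n)
Y = 55^2.2 / (31^2.2 + 55^2.2)
Y = 77.93%

77.93%


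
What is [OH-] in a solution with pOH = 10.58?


[OH-] = 10^(-pOH)
[OH-] = 10^(-10.58)
[OH-] = 2.630e-11 M

2.630e-11 M


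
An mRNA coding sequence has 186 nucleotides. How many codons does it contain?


codons = nucleotides / 3
codons = 186 / 3 = 62

62


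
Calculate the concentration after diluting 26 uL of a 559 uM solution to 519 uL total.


C2 = C1 * V1 / V2
C2 = 559 * 26 / 519
C2 = 28.0039 uM

28.0039 uM


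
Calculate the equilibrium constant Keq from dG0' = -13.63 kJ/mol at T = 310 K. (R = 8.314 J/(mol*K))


Keq = exp(-dG0 * 1000 / (R * T))
Keq = exp(-(-13.63) * 1000 / (8.314 * 310))
Keq = 198.026

198.026


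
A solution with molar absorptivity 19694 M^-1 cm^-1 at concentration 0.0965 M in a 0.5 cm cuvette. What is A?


A = epsilon * c * l
A = 19694 * 0.0965 * 0.5
A = 950.2355

950.2355


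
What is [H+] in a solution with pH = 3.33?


[H+] = 10^(-pH)
[H+] = 10^(-3.33)
[H+] = 4.677e-04 M

4.677e-04 M


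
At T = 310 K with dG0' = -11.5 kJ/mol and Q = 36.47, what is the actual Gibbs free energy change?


dG = dG0' + RT * ln(Q) / 1000
dG = -11.5 + 8.314 * 310 * ln(36.47) / 1000
dG = -2.2306 kJ/mol

-2.2306 kJ/mol


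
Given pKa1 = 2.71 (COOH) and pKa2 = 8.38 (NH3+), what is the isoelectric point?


pI = (pKa1 + pKa2) / 2
pI = (2.71 + 8.38) / 2
pI = 5.545

5.545


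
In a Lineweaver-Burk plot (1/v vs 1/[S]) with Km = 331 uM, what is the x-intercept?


x-intercept = -1/Km
= -1/331
= -0.003 1/uM

-0.003 1/uM


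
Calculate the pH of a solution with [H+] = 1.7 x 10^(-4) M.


pH = -log10([H+])
pH = -log10(1.7 x 10^(-4))
pH = 3.7696

3.7696


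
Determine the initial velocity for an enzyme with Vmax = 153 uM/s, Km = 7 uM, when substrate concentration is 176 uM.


v = Vmax * [S] / (Km + [S])
v = 153 * 176 / (7 + 176)
v = 147.1475 uM/s

147.1475 uM/s


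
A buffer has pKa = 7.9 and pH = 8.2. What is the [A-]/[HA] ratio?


[A-]/[HA] = 10^(pH - pKa)
= 10^(8.2 - 7.9)
= 1.9953

1.9953


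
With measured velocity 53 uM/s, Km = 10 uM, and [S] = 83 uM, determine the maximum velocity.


Vmax = v * (Km + [S]) / [S]
Vmax = 53 * (10 + 83) / 83
Vmax = 59.3855 uM/s

59.3855 uM/s


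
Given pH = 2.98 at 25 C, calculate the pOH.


pOH = 14 - pH
pOH = 14 - 2.98
pOH = 11.02

11.02


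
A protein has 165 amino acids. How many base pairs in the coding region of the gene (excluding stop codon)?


Each amino acid = 1 codon = 3 bp
bp = 165 * 3 = 495 bp

495 bp


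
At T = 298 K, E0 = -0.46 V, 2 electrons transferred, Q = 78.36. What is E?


E = E0 - (RT/nF) * ln(Q)
E = -0.46 - (8.314 * 298 / (2 * 96485)) * ln(78.36)
E = -0.516 V

-0.516 V


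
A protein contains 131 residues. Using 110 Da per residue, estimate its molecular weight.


MW = n_residues * 110 Da
MW = 131 * 110
MW = 14410 Da

14410 Da


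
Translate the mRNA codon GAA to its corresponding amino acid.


Standard genetic code lookup.
Codon GAA -> Glu

Glu


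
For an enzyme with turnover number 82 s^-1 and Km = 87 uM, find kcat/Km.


Catalytic efficiency = kcat / Km
= 82 / 87
= 0.9425 uM^-1*s^-1

0.9425 uM^-1*s^-1


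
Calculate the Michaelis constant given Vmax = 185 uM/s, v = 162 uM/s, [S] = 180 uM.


Km = [S] * (Vmax - v) / v
Km = 180 * (185 - 162) / 162
Km = 25.5556 uM

25.5556 uM


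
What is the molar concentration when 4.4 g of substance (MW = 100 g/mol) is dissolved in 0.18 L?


C = (mass / MW) / volume
C = (4.4 / 100) / 0.18
C = 0.2444 M

0.2444 M


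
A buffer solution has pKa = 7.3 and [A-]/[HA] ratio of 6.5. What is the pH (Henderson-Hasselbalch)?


pH = pKa + log10([A-]/[HA])
pH = 7.3 + log10(6.5)
pH = 8.1129

8.1129


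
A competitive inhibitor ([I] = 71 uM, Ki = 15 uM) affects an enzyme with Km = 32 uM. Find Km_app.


Km_app = Km * (1 + [I]/Ki)
Km_app = 32 * (1 + 71/15)
Km_app = 183.4667 uM

183.4667 uM


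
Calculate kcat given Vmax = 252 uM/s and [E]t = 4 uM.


kcat = Vmax / [E]t
kcat = 252 / 4
kcat = 63.0 s^-1

63.0 s^-1


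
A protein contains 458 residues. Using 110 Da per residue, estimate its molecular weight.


MW = n_residues * 110 Da
MW = 458 * 110
MW = 50380 Da

50380 Da


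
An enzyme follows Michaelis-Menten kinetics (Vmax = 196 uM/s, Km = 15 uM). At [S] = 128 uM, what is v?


v = Vmax * [S] / (Km + [S])
v = 196 * 128 / (15 + 128)
v = 175.4406 uM/s

175.4406 uM/s


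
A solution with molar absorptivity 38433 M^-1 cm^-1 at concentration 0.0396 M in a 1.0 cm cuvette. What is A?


A = epsilon * c * l
A = 38433 * 0.0396 * 1.0
A = 1521.9468

1521.9468


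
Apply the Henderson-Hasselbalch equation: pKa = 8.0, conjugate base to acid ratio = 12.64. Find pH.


pH = pKa + log10([A-]/[HA])
pH = 8.0 + log10(12.64)
pH = 9.1017

9.1017


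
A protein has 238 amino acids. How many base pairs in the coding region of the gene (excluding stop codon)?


Each amino acid = 1 codon = 3 bp
bp = 238 * 3 = 714 bp

714 bp


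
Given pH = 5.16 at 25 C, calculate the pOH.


pOH = 14 - pH
pOH = 14 - 5.16
pOH = 8.84

8.84


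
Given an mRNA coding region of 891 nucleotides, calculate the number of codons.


codons = nucleotides / 3
codons = 891 / 3 = 297

297


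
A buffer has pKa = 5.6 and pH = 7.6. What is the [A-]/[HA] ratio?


[A-]/[HA] = 10^(pH - pKa)
= 10^(7.6 - 5.6)
= 100.0

100.0
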